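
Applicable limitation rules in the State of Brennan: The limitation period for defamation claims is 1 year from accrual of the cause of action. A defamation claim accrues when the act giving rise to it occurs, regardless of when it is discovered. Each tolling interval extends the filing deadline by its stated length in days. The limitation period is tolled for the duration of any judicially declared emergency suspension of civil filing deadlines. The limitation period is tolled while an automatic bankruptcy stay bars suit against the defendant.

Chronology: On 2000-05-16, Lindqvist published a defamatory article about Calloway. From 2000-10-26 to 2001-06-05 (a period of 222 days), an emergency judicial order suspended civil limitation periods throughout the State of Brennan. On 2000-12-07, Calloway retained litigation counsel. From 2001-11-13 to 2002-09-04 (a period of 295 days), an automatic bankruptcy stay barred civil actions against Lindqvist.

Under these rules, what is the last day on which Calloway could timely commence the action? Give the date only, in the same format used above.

2002-10-15

The limitation period began to run on 2000-05-16.
The untolled deadline — 1 year after 2000-05-16 — is 2001-05-16.
The emergency suspension of filing deadlines from 2000-10-26 to 2001-06-05 tolled the period for 222 days, extending the deadline to 2001-12-24.
The automatic bankruptcy stay from 2001-11-13 to 2002-09-04 tolled the period for 295 days, extending the deadline to 2002-10-15.
None of the other events listed affects the running of the period under the stated rules.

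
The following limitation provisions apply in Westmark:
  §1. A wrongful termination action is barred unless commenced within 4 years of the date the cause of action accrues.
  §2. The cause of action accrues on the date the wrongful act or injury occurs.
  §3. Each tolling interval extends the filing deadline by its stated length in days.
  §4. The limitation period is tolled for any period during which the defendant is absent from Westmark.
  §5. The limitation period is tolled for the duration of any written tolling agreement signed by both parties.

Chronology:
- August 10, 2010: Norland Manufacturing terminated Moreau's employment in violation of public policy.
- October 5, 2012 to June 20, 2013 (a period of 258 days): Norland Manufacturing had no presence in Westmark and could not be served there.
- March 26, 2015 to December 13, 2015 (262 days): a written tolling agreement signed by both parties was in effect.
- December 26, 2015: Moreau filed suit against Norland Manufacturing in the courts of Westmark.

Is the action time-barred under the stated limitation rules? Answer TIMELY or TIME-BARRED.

TIMELY

The cause of action accrued on August 10, 2010, the date of the act.
4 years from August 10, 2010 is August 10, 2014.
The defendant's absence from the jurisdiction from October 5, 2012 to June 20, 2013 tolled the period for 258 days, extending the deadline to April 25, 2015.
The period was tolled for 262 days by the written tolling agreement (March 26, 2015 to December 13, 2015), pushing the deadline to January 12, 2016.
Moreau filed on December 26, 2015, before the January 12, 2016 deadline, so the action is timely.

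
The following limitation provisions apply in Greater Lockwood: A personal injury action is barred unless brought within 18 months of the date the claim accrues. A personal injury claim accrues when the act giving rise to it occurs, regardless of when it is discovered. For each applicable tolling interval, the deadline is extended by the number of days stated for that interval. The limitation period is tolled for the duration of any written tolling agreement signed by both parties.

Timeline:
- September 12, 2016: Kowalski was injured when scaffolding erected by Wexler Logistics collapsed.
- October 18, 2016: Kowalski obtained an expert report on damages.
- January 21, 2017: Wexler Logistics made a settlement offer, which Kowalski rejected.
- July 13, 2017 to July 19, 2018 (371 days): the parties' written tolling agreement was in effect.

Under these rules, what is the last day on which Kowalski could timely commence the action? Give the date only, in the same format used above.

The limitation period began to run on September 12, 2016.
The untolled deadline — 18 months after September 12, 2016 — is March 12, 2018.
Because the written tolling agreement ran from July 13, 2017 to July 19, 2018, the deadline is extended by 371 days to March 18, 2019.
The other events in the timeline have no effect on the limitation period under the stated rules.

March 18, 2019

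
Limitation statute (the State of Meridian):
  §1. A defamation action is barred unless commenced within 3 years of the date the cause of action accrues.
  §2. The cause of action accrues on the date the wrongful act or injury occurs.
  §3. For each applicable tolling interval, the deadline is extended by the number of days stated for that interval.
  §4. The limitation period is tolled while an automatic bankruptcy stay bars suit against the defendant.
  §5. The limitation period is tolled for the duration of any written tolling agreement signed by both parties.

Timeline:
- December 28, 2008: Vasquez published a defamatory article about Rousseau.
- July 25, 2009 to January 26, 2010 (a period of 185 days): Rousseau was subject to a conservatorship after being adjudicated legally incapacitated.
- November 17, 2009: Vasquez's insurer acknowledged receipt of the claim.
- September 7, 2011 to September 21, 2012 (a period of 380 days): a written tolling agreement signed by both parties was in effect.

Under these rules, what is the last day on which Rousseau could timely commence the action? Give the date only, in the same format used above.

The limitation period began to run on December 28, 2008.
Adding the 3 years base period to December 28, 2008 gives a deadline of December 28, 2011, before any tolling.
The period was tolled for 380 days by the written tolling agreement (September 7, 2011 to September 21, 2012), pushing the deadline to January 11, 2013.
The plaintiff's legal incapacity from July 25, 2009 to January 26, 2010 does not toll the period, because no stated rule makes the plaintiff's incapacity a tolling event.
Nothing else in the chronology tolls or restarts the period.

January 11, 2013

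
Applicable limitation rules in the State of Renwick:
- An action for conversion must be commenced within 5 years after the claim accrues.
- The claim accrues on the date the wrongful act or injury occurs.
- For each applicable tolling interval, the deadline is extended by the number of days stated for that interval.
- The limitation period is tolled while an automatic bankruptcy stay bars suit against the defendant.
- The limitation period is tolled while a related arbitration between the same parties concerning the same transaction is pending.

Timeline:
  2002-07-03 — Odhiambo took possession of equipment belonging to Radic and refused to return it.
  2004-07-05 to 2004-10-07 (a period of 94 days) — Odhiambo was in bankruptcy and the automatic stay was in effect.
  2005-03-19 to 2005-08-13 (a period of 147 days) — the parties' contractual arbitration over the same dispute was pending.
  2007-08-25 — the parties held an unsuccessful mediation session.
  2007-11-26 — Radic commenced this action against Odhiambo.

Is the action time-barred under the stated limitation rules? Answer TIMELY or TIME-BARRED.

The claim accrued on 2002-07-03, when the wrongful act occurred.
5 years from 2002-07-03 is 2007-07-03.
The automatic bankruptcy stay from 2004-07-05 to 2004-10-07 tolled the period for 94 days, extending the deadline to 2007-10-05.
The pending related arbitration from 2005-03-19 to 2005-08-13 tolled the period for 147 days, extending the deadline to 2008-02-29.
Nothing else in the chronology tolls or restarts the period.
Radic filed on 2007-11-26, before the 2008-02-29 deadline, so the action is timely.

TIMELY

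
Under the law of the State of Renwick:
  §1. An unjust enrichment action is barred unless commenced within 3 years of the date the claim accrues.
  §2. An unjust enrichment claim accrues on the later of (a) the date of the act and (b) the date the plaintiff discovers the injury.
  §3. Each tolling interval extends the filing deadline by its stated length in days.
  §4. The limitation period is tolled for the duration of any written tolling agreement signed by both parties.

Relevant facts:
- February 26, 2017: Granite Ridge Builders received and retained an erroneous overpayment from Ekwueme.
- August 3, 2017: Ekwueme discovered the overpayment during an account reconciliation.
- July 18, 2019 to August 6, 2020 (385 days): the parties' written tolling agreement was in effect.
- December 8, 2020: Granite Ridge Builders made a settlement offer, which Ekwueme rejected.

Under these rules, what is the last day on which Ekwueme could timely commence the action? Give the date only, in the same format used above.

Taking the later of the act (February 26, 2017) and discovery (August 3, 2017), the claim accrued on August 3, 2017.
The untolled deadline — 3 years after August 3, 2017 — is August 3, 2020.
The period was tolled for 385 days by the written tolling agreement (July 18, 2019 to August 6, 2020), pushing the deadline to August 23, 2021.
Nothing else in the chronology tolls or restarts the period.

August 23, 2021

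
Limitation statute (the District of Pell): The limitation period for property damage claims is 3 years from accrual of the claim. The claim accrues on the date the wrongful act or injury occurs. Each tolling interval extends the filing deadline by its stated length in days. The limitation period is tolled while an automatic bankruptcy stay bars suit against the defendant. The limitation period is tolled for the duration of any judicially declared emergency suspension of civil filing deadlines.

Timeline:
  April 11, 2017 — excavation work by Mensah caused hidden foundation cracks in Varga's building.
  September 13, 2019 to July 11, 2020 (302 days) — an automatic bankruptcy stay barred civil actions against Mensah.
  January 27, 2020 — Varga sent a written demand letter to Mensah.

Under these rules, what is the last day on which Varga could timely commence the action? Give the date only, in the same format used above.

The claim accrued on April 11, 2017, when the wrongful act occurred.
3 years from April 11, 2017 is April 11, 2020.
The period was tolled for 302 days by the automatic bankruptcy stay (September 13, 2019 to July 11, 2020), pushing the deadline to February 7, 2021.
The other events in the timeline have no effect on the limitation period under the stated rules.

February 7, 2021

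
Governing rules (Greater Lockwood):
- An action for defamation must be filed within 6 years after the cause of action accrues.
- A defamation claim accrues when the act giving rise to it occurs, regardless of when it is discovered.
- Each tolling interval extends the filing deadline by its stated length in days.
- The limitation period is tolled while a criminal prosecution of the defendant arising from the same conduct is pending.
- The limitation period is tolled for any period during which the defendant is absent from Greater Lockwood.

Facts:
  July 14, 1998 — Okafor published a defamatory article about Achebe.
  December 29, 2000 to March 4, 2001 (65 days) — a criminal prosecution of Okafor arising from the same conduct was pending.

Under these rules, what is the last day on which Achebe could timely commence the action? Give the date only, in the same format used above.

September 17, 2004

The cause of action accrued on July 14, 1998, the date of the act.
The untolled deadline — 6 years after July 14, 1998 — is July 14, 2004.
Because the pending criminal prosecution ran from December 29, 2000 to March 4, 2001, the deadline is extended by 65 days to September 17, 2004.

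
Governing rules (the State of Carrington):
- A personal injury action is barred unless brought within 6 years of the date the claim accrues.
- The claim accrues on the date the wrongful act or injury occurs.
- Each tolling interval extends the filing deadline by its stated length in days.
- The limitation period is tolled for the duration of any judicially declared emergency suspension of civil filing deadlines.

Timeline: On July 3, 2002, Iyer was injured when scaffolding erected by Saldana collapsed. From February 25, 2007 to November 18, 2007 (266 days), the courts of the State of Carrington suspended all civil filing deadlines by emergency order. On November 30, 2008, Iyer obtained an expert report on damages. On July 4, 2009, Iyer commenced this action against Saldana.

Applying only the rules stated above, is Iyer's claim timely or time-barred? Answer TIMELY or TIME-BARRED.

TIME-BARRED

The limitation period began to run on July 3, 2002.
Adding the 6 years base period to July 3, 2002 gives a deadline of July 3, 2008, before any tolling.
The period was tolled for 266 days by the emergency suspension of filing deadlines (February 25, 2007 to November 18, 2007), pushing the deadline to March 26, 2009.
The other events in the timeline have no effect on the limitation period under the stated rules.
The July 4, 2009 filing falls after the March 26, 2009 deadline; the claim is time-barred.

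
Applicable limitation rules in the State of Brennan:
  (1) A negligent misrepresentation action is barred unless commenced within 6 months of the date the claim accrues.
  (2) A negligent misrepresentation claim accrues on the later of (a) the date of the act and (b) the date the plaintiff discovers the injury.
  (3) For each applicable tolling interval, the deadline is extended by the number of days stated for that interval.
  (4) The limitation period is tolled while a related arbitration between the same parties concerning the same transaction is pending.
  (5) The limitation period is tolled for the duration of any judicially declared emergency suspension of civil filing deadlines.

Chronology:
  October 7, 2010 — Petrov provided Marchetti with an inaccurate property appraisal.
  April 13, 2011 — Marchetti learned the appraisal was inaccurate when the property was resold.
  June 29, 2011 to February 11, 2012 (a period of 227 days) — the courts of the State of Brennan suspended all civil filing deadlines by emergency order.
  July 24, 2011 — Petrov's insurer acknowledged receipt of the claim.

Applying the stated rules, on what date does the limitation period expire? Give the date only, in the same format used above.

May 27, 2012

Because discovery on April 13, 2011 post-dates the October 7, 2010 act, accrual under the later-of rule falls on April 13, 2011.
The untolled deadline — 6 months after April 13, 2011 — is October 13, 2011.
The period was tolled for 227 days by the emergency suspension of filing deadlines (June 29, 2011 to February 11, 2012), pushing the deadline to May 27, 2012.
None of the other events listed affects the running of the period under the stated rules.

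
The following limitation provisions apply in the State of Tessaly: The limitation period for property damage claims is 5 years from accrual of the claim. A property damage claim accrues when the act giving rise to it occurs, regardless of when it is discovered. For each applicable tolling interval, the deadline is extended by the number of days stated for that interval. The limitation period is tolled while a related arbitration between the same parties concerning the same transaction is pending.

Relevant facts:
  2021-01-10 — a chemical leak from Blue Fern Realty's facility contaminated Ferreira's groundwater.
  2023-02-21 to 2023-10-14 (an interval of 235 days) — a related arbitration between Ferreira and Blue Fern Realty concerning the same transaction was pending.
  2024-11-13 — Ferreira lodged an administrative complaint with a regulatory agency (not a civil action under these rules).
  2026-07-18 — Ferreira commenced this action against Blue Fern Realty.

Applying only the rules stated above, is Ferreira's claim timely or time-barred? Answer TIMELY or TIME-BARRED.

The claim accrued on 2021-01-10, when the wrongful act occurred.
Adding the 5 years base period to 2021-01-10 gives a deadline of 2026-01-10, before any tolling.
The period was tolled for 235 days by the pending related arbitration (2023-02-21 to 2023-10-14), pushing the deadline to 2026-09-02.
None of the other events listed affects the running of the period under the stated rules.
The 2026-07-18 filing precedes the 2026-09-02 deadline; the claim is timely.

TIMELY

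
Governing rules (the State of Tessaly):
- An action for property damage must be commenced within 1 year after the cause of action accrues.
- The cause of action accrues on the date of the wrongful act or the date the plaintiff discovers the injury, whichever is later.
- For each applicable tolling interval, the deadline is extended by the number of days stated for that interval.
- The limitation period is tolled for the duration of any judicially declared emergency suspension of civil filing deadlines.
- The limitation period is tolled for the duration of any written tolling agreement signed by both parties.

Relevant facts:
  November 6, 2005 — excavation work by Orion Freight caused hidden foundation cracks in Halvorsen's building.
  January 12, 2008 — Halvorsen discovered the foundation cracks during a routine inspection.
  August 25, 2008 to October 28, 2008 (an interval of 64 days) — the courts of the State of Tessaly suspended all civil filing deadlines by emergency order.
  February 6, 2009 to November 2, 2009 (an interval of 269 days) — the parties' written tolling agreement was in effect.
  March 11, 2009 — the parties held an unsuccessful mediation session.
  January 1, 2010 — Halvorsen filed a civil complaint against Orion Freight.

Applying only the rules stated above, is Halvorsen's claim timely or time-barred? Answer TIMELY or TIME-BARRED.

The claim accrued on January 12, 2008 — the later of the November 6, 2005 act and the January 12, 2008 discovery.
1 year from January 12, 2008 is January 12, 2009.
Because the emergency suspension of filing deadlines ran from August 25, 2008 to October 28, 2008, the deadline is extended by 64 days to March 17, 2009.
Because the written tolling agreement ran from February 6, 2009 to November 2, 2009, the deadline is extended by 269 days to December 11, 2009.
Nothing else in the chronology tolls or restarts the period.
The January 1, 2010 filing falls after the December 11, 2009 deadline; the claim is time-barred.

TIME-BARRED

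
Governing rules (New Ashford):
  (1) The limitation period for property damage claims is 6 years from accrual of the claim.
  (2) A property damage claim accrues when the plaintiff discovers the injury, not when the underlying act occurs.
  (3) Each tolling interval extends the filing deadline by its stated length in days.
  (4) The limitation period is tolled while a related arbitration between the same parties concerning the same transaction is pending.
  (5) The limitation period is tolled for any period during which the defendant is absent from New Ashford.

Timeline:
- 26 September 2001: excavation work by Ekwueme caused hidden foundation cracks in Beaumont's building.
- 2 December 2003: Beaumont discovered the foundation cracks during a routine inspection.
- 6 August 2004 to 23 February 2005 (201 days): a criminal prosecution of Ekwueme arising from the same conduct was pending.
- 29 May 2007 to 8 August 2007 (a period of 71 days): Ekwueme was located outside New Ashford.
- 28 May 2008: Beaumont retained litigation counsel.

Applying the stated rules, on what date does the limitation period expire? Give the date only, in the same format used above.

Accrual is tied to discovery, so the period began on 2 December 2003 rather than on 26 September 2001 when the act occurred.
6 years from 2 December 2003 is 2 December 2009.
Because the defendant's absence from the jurisdiction ran from 29 May 2007 to 8 August 2007, the deadline is extended by 71 days to 11 February 2010.
The pending criminal prosecution from 6 August 2004 to 23 February 2005 does not toll the period, because no stated rule makes a criminal prosecution a tolling event.
Nothing else in the chronology tolls or restarts the period.

11 February 2010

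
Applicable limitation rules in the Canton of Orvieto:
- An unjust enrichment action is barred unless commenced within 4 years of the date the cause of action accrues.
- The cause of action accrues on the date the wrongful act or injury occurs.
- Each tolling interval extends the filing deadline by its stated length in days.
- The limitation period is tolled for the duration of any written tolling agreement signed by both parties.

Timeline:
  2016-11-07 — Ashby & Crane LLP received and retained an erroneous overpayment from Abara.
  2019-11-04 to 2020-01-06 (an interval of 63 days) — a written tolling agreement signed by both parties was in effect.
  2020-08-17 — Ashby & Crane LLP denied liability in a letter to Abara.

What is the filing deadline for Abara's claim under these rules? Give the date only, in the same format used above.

The claim accrued on 2016-11-07, when the wrongful act occurred.
4 years from 2016-11-07 is 2020-11-07.
Because the written tolling agreement ran from 2019-11-04 to 2020-01-06, the deadline is extended by 63 days to 2021-01-09.
None of the other events listed affects the running of the period under the stated rules.

2021-01-09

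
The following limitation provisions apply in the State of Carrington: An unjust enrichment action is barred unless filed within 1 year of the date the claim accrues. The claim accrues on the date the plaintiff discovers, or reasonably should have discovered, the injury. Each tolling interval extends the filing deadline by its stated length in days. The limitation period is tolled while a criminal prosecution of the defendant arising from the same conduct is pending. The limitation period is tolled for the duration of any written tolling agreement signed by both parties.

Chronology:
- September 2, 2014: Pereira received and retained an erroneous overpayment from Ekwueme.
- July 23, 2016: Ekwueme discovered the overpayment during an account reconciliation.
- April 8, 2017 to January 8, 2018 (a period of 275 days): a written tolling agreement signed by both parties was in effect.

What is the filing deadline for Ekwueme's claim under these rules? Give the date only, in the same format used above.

April 24, 2018

Accrual is tied to discovery, so the period began on July 23, 2016 rather than on September 2, 2014 when the act occurred.
1 year from July 23, 2016 is July 23, 2017.
The written tolling agreement from April 8, 2017 to January 8, 2018 tolled the period for 275 days, extending the deadline to April 24, 2018.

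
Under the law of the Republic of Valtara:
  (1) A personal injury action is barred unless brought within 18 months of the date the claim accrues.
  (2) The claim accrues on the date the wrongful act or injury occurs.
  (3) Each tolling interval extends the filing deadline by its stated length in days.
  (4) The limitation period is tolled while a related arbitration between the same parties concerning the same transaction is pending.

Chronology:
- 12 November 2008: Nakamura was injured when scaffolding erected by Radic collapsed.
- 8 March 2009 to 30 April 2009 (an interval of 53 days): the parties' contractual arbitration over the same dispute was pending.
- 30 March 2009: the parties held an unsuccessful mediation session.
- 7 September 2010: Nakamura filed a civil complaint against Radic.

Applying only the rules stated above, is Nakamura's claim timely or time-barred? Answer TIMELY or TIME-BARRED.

The claim accrued on 12 November 2008, when the wrongful act occurred.
Adding the 18 months base period to 12 November 2008 gives a deadline of 12 May 2010, before any tolling.
The pending related arbitration from 8 March 2009 to 30 April 2009 tolled the period for 53 days, extending the deadline to 4 July 2010.
Nothing else in the chronology tolls or restarts the period.
Nakamura filed on 7 September 2010, after the 4 July 2010 deadline, so the action is time-barred.

TIME-BARRED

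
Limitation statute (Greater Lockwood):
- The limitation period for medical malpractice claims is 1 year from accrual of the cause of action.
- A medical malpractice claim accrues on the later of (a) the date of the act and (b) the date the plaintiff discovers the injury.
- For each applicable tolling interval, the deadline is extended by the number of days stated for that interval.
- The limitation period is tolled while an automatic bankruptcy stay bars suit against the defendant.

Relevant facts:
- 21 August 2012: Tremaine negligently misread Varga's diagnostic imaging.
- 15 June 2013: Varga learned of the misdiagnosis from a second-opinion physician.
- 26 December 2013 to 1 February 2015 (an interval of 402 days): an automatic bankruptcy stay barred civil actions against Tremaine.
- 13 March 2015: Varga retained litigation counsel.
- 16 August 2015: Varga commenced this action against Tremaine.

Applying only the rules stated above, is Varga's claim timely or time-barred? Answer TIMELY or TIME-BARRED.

TIME-BARRED

Taking the later of the act (21 August 2012) and discovery (15 June 2013), the claim accrued on 15 June 2013.
Adding the 1 year base period to 15 June 2013 gives a deadline of 15 June 2014, before any tolling.
Because the automatic bankruptcy stay ran from 26 December 2013 to 1 February 2015, the deadline is extended by 402 days to 22 July 2015.
None of the other events listed affects the running of the period under the stated rules.
The 16 August 2015 filing falls after the 22 July 2015 deadline; the claim is time-barred.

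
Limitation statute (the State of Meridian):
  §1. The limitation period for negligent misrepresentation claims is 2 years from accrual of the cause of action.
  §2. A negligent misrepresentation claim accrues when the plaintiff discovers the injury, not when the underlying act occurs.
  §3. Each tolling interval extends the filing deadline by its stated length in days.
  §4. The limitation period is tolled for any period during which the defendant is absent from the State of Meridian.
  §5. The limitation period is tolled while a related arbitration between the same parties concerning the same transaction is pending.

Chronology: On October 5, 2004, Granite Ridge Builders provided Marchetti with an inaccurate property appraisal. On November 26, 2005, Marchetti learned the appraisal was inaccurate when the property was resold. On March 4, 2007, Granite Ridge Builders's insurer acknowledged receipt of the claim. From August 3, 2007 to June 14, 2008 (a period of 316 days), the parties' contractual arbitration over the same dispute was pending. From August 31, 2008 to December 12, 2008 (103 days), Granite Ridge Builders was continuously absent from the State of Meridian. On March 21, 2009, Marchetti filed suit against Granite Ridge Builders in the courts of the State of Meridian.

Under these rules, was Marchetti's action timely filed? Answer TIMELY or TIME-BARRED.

Under the discovery rule, the claim accrued on November 26, 2005, when Marchetti discovered the injury — not on the October 5, 2004 date of the underlying act.
2 years from November 26, 2005 is November 26, 2007.
The period was tolled for 316 days by the pending related arbitration (August 3, 2007 to June 14, 2008), pushing the deadline to October 7, 2008.
The period was tolled for 103 days by the defendant's absence from the jurisdiction (August 31, 2008 to December 12, 2008), pushing the deadline to January 18, 2009.
None of the other events listed affects the running of the period under the stated rules.
Filing on March 21, 2009 missed the January 18, 2009 deadline — the action is time-barred.

TIME-BARRED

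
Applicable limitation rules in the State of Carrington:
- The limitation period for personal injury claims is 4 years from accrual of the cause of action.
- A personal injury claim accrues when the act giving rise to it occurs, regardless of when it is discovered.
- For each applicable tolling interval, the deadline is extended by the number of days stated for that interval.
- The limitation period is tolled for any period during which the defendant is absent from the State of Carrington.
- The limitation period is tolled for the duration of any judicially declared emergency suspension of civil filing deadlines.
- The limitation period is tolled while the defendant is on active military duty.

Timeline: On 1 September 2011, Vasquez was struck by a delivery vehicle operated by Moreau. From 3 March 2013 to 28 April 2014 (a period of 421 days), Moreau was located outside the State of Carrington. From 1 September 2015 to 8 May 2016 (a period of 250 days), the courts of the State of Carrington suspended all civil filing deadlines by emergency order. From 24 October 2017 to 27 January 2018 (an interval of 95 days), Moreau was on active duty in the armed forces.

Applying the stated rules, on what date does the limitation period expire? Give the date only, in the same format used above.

3 July 2017

The limitation period began to run on 1 September 2011.
4 years from 1 September 2011 is 1 September 2015.
Because the defendant's absence from the jurisdiction ran from 3 March 2013 to 28 April 2014, the deadline is extended by 421 days to 26 October 2016.
Because the emergency suspension of filing deadlines ran from 1 September 2015 to 8 May 2016, the deadline is extended by 250 days to 3 July 2017.
By the time the defendant's active military service began on 24 October 2017, the limitation period had already expired on 3 July 2017; that interval cannot revive it.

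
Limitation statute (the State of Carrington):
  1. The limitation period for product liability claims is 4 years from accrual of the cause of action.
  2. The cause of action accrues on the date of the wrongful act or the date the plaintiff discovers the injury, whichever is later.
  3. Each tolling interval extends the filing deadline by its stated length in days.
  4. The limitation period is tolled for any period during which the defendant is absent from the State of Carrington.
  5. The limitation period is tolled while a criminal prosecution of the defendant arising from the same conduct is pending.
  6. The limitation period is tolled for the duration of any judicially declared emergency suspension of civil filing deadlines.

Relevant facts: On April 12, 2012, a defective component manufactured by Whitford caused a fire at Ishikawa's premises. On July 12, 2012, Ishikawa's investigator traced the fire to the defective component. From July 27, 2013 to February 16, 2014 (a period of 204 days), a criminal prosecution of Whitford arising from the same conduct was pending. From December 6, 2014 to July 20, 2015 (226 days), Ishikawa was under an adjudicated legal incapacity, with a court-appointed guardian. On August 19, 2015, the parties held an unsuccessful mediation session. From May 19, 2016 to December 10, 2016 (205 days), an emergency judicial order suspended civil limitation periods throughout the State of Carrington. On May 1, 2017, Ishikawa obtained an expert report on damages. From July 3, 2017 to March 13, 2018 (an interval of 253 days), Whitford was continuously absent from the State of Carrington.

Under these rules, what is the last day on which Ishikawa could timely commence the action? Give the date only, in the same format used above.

May 5, 2018

Taking the later of the act (April 12, 2012) and discovery (July 12, 2012), the claim accrued on July 12, 2012.
The untolled deadline — 4 years after July 12, 2012 — is July 12, 2016.
The period was tolled for 204 days by the pending criminal prosecution (July 27, 2013 to February 16, 2014), pushing the deadline to February 1, 2017.
Because the emergency suspension of filing deadlines ran from May 19, 2016 to December 10, 2016, the deadline is extended by 205 days to August 25, 2017.
The defendant's absence from the jurisdiction from July 3, 2017 to March 13, 2018 tolled the period for 253 days, extending the deadline to May 5, 2018.
Although the plaintiff's incapacity ran from December 6, 2014 to July 20, 2015, the stated rules do not make that a tolling event, so it is disregarded.
None of the other events listed affects the running of the period under the stated rules.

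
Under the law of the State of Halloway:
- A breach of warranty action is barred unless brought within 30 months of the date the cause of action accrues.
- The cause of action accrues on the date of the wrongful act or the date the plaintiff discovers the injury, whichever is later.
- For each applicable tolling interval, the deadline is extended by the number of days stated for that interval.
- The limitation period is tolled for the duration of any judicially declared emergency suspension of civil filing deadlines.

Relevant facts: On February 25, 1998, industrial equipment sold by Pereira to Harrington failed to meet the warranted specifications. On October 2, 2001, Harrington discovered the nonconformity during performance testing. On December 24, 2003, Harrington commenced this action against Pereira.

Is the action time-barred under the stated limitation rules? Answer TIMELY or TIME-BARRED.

TIMELY

The claim accrued on October 2, 2001 — the later of the February 25, 1998 act and the October 2, 2001 discovery.
Adding the 30 months base period to October 2, 2001 gives a deadline of April 2, 2004, before any tolling.
The December 24, 2003 filing precedes the April 2, 2004 deadline; the claim is timely.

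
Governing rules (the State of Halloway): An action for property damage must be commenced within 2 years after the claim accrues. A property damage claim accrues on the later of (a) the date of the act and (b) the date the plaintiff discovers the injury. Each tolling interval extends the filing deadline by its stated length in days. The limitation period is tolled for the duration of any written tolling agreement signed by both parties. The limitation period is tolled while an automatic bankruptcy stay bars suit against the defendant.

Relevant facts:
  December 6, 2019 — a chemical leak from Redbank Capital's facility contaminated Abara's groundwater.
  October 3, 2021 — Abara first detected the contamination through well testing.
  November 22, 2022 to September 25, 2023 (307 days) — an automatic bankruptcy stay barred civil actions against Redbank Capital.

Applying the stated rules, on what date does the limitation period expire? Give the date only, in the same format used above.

Taking the later of the act (December 6, 2019) and discovery (October 3, 2021), the claim accrued on October 3, 2021.
The untolled deadline — 2 years after October 3, 2021 — is October 3, 2023.
Because the automatic bankruptcy stay ran from November 22, 2022 to September 25, 2023, the deadline is extended by 307 days to August 5, 2024.

August 5, 2024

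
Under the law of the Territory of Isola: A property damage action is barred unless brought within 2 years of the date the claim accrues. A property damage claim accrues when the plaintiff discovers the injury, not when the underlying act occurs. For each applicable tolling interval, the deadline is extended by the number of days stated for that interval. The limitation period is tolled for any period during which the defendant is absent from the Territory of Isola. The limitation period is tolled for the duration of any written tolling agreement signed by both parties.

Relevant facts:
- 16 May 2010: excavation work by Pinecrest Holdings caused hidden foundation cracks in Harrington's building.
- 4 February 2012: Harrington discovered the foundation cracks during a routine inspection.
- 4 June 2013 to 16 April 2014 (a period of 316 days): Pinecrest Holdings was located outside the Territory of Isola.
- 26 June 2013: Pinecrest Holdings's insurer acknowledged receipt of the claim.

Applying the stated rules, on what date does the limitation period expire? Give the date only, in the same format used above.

Accrual is tied to discovery, so the period began on 4 February 2012 rather than on 16 May 2010 when the act occurred.
The untolled deadline — 2 years after 4 February 2012 — is 4 February 2014.
The defendant's absence from the jurisdiction from 4 June 2013 to 16 April 2014 tolled the period for 316 days, extending the deadline to 17 December 2014.
None of the other events listed affects the running of the period under the stated rules.

17 December 2014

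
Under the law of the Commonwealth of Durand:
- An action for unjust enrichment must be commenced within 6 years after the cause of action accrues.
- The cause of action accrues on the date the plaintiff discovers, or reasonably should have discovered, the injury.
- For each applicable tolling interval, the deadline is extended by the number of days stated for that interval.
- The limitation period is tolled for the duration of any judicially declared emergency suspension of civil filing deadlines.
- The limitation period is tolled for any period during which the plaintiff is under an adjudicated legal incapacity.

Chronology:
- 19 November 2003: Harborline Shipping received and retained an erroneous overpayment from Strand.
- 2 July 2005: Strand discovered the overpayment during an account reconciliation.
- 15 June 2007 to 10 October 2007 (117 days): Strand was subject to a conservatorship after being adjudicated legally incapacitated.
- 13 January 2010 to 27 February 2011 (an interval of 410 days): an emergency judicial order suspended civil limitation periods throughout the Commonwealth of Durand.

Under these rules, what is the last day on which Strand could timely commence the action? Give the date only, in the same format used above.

10 December 2012

Under the discovery rule, the claim accrued on 2 July 2005, when Strand discovered the injury — not on the 19 November 2003 date of the underlying act.
Adding the 6 years base period to 2 July 2005 gives a deadline of 2 July 2011, before any tolling.
The plaintiff's legal incapacity from 15 June 2007 to 10 October 2007 tolled the period for 117 days, extending the deadline to 27 October 2011.
Because the emergency suspension of filing deadlines ran from 13 January 2010 to 27 February 2011, the deadline is extended by 410 days to 10 December 2012.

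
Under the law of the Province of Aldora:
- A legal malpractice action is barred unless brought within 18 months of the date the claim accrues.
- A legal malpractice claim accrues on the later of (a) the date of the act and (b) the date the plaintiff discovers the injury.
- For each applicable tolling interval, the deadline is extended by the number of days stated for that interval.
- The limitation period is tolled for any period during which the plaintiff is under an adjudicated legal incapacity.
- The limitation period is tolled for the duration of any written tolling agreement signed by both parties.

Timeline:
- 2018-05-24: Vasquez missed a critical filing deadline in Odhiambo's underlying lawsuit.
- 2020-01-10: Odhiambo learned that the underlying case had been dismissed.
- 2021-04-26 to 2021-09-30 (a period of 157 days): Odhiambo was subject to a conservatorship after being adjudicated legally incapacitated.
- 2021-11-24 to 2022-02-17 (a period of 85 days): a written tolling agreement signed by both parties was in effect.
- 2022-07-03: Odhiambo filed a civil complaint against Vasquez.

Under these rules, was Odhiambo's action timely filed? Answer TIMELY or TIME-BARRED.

The claim accrued on 2020-01-10 — the later of the 2018-05-24 act and the 2020-01-10 discovery.
Adding the 18 months base period to 2020-01-10 gives a deadline of 2021-07-10, before any tolling.
Because the plaintiff's legal incapacity ran from 2021-04-26 to 2021-09-30, the deadline is extended by 157 days to 2021-12-14.
Because the written tolling agreement ran from 2021-11-24 to 2022-02-17, the deadline is extended by 85 days to 2022-03-09.
The 2022-07-03 filing falls after the 2022-03-09 deadline; the claim is time-barred.

TIME-BARRED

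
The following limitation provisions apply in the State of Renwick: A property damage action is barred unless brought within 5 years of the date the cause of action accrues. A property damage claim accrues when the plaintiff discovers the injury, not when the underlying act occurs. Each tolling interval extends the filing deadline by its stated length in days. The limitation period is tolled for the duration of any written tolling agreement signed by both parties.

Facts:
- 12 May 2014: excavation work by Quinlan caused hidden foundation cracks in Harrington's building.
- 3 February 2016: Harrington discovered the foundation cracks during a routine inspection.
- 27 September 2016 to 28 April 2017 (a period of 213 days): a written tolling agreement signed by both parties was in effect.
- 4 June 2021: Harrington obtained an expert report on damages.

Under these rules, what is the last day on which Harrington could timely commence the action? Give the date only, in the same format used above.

The claim did not accrue until Harrington discovered the injury on 3 February 2016; the 12 May 2014 act date does not start the clock under the stated rule.
The untolled deadline — 5 years after 3 February 2016 — is 3 February 2021.
The period was tolled for 213 days by the written tolling agreement (27 September 2016 to 28 April 2017), pushing the deadline to 4 September 2021.
The other events in the timeline have no effect on the limitation period under the stated rules.

4 September 2021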